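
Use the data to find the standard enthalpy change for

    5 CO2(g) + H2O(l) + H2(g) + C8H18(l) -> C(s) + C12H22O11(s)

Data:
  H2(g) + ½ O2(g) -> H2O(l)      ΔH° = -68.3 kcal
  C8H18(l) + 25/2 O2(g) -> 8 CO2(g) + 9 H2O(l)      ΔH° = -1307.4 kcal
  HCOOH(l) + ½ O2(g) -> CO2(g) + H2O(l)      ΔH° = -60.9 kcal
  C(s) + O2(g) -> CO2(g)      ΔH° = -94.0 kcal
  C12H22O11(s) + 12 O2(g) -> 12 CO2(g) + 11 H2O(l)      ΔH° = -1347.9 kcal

equation 1 as written: -68.3 kcal
equation 2 as written: -1307.4 kcal
equation 3: not needed.
equation 4 reversed: +94.0 kcal
equation 5 reversed: +1347.9 kcal
Summing the manipulated equations, ΔH° = (1)·(-68.3) + (1)·(-1307.4) + (-1)·(-94.0) + (-1)·(-1347.9) = 66.2 kcal

ΔH° = 66.2 kcal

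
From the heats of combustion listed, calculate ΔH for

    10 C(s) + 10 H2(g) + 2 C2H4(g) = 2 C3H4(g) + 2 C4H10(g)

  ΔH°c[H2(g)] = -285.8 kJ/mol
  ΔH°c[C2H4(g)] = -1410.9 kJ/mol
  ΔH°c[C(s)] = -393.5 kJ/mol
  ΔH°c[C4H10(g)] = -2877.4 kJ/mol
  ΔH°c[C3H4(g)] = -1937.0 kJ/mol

Using ΔH = Σ nΔHc°(reactants) − Σ nΔHc°(products):
= [10·(-393.5) + 10·(-285.8) + 2·(-1410.9)] − [2·(-1937.0) + 2·(-2877.4)]
= 14.0 kJ/mol

ΔH = 14.0 kJ/mol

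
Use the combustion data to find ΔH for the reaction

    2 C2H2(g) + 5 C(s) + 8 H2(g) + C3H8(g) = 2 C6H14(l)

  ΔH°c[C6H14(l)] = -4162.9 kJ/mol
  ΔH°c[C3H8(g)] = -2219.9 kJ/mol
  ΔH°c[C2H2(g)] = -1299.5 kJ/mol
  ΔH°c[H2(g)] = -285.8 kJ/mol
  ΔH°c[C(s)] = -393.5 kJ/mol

With combustion enthalpies, reactants minus products:
= [2·(-1299.5) + 5·(-393.5) + 8·(-285.8) + 1·(-2219.9)] − [2·(-4162.9)]
= -747.0 kJ/mol

ΔH = -747.0 kJ/mol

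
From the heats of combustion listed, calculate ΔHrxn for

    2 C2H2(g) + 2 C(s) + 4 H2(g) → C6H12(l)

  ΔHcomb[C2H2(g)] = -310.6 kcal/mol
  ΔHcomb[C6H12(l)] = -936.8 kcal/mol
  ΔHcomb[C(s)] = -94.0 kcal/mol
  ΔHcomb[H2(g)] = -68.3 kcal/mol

ΔHrxn = -145.6 kcal/mol

With combustion enthalpies, reactants minus products:
= [2·(-310.6) + 2·(-94.0) + 4·(-68.3)] − [1·(-936.8)]
= -145.6 kcal/mol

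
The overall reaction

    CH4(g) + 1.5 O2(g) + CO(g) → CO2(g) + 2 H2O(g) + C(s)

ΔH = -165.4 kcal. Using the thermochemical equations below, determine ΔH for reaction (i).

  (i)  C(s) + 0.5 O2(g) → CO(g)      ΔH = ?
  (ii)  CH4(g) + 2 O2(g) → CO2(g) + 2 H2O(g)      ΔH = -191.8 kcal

ΔH = -26.4 kcal

(i) reversed: contributes −x
(ii) as written: -191.8 kcal
-165.4 = (-191.8) − x
x = (-165.4 − (-191.8)) / (-1) = -26.4 kcal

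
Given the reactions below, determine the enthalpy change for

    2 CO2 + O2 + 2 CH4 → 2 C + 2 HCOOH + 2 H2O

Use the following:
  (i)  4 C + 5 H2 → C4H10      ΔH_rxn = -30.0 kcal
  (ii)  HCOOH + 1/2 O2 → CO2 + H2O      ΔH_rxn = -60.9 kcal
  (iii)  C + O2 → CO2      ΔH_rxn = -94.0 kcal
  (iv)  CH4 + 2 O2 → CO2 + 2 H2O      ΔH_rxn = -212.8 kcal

ΔH_rxn = -115.8 kcal

(i): not needed (C4H10 appears nowhere else).
(ii) reversed and × 2 (reverse to put HCOOH on the product side; ×2 to match 2 HCOOH in the target): (-2)·(-60.9) = +121.8 kcal
(iii) reversed and × 2: (-2)·(-94.0) = +188.0 kcal
(iv) × 2 (scale by 2 for the 2 CH4): (2)·(-212.8) = -425.6 kcal
Combining the equations, ΔH_rxn = (-2)·(-60.9) + (-2)·(-94.0) + (2)·(-212.8) = -115.8 kcal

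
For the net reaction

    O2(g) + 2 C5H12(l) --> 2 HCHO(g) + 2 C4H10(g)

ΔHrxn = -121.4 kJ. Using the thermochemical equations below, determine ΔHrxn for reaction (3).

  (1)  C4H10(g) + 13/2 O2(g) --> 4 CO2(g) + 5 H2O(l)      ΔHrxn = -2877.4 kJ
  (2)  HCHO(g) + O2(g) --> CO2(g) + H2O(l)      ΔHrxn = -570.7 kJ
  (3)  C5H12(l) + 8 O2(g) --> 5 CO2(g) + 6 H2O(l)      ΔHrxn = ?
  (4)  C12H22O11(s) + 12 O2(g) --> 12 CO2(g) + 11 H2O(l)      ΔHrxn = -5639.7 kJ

(1) reversed and × 2: (-2)·(-2877.4) = +5754.8 kJ
(2) reversed and × 2: (-2)·(-570.7) = +1141.4 kJ
(3) × 2: contributes 2·x
(4): not needed.
-121.4 = (+5754.8) + (+1141.4) + 2·x
x = (-121.4 − (+6896.2)) / (2) = -3508.8 kJ

ΔHrxn = -3508.8 kJ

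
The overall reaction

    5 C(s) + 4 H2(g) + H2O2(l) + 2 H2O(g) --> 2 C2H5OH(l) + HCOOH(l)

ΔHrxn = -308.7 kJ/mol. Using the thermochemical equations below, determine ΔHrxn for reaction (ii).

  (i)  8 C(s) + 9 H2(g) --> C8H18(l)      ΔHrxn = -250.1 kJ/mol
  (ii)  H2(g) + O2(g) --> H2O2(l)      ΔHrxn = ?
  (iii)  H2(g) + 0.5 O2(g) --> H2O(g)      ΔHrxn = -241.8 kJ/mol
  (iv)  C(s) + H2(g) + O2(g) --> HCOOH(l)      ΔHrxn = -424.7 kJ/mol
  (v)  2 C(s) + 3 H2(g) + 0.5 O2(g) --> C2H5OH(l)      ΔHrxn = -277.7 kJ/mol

ΔHrxn = -187.8 kJ/mol

(i): not needed (C8H18(l) appears nowhere else).
(ii) reversed (reverse to put H2O2(l) on the reactant side): contributes −x
(iii) reversed and × 2 (H2O(g) must end up as a reactant; scale by 2 for the 2 H2O(g)): (-2)·(-241.8) = +483.6 kJ/mol
(iv) as written (HCOOH(l) already on the product side): -424.7 kJ/mol
(v) × 2 (×2 to match 2 C2H5OH(l) in the target): (2)·(-277.7) = -555.4 kJ/mol
-308.7 = (+483.6) + (-424.7) + (-555.4) − x
x = (-308.7 − (-496.5)) / (-1) = -187.8 kJ/mol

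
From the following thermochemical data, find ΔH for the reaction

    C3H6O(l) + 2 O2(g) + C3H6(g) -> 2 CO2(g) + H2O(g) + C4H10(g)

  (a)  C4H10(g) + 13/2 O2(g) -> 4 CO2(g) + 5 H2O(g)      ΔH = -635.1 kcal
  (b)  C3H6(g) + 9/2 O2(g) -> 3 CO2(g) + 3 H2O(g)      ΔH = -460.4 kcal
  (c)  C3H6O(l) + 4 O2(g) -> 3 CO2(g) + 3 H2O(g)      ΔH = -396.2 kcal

(a) reversed (C4H10(g) must end up as a product): +635.1 kcal
(b) as written (C3H6(g) already on the reactant side): -460.4 kcal
(c) as written (C3H6O(l) already on the reactant side): -396.2 kcal
Since enthalpy is a state function, ΔH = (-1)·(-635.1) + (1)·(-460.4) + (1)·(-396.2) = -221.5 kcal

ΔH = -221.5 kcal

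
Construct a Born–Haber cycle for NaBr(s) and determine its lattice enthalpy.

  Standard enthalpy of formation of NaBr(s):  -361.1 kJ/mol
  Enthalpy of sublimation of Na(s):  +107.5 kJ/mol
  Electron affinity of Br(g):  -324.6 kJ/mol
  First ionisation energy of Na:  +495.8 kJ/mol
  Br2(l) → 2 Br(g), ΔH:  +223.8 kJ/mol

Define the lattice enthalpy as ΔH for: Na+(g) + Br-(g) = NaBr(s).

U = -751.7 kJ/mol

ΔHf° = 1·ΔHsub + 1·(ΣIE) + 1/2·D(Br2) + 1·EA + U
-361.1 = 1·(+107.5) + 1·(+495.8) + 1/2·(+223.8) + 1·(-324.6) + U
U = -361.1 − (+390.6) = -751.7 kJ/mol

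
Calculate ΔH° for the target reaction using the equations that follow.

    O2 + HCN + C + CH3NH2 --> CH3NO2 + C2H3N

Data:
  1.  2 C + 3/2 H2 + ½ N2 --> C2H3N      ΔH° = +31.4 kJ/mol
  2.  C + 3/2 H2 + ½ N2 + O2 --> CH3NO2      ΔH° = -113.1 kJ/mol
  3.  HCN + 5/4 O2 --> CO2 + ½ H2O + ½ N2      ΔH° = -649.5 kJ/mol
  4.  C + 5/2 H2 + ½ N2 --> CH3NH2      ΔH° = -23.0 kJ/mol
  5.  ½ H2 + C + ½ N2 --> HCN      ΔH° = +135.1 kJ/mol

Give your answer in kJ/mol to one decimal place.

eq. 1 as written: +31.4 kJ/mol
eq. 2 as written: -113.1 kJ/mol
eq. 3: not needed.
eq. 4 reversed: +23.0 kJ/mol
eq. 5 reversed: -135.1 kJ/mol
ΔH° = (+31.4) + (-113.1) + (+23.0) + (-135.1) = -193.8 kJ/mol

ΔH° = -193.8 kJ/mol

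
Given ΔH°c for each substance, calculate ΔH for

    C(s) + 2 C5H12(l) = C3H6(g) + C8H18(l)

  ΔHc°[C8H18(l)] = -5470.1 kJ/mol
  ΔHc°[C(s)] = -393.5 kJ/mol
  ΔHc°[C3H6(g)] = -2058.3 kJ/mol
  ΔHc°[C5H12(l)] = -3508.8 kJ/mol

Using ΔH = Σ nΔHc°(reactants) − Σ nΔHc°(products):
= [1·(-393.5) + 2·(-3508.8)] − [1·(-2058.3) + 1·(-5470.1)]
= 117.3 kJ/mol

ΔH = 117.3 kJ/mol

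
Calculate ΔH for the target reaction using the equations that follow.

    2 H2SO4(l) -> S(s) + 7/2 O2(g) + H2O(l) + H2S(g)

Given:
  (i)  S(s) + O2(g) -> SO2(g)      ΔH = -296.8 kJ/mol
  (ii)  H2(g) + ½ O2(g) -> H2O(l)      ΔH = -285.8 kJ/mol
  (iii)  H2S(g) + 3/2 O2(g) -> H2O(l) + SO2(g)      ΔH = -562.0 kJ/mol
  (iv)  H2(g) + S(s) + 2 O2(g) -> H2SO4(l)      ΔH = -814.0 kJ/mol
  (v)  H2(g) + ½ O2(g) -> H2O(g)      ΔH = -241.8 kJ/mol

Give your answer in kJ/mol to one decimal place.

(i) as written: -296.8 kJ/mol
(ii) × 2: (2)·(-285.8) = -571.6 kJ/mol
(iii) reversed (reverse to put H2S(g) on the product side): +562.0 kJ/mol
(iv) reversed and × 2 (reverse to put H2SO4(l) on the reactant side; ×2 to match 2 H2SO4(l) in the target): (-2)·(-814.0) = +1628.0 kJ/mol
(v): not needed (H2O(g) appears nowhere else).
ΔH = (-296.8) + (-571.6) + (+562.0) + (+1628.0) = 1321.6 kJ/mol

ΔH = 1321.6 kJ/mol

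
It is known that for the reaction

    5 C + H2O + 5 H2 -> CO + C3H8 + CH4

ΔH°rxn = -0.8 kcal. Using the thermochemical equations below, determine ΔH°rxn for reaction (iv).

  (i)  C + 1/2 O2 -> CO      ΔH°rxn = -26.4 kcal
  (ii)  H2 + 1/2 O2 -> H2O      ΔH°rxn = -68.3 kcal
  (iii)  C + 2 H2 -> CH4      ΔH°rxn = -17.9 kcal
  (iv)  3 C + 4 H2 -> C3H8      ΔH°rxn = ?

ΔH°rxn = -24.8 kcal

(i) as written (CO already on the product side): -26.4 kcal
(ii) reversed (H2O must end up as a reactant): +68.3 kcal
(iii) as written (CH4 already on the product side): -17.9 kcal
(iv) as written (C3H8 already on the product side): contributes x
-0.8 = (-26.4) + (+68.3) + (-17.9) + x
x = (-0.8 − (+24.0)) / (1) = -24.8 kcal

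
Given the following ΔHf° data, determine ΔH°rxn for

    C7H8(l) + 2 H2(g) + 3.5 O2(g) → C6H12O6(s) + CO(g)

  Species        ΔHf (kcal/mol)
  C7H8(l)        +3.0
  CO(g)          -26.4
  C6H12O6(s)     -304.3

ΔH°rxn = Σ nΔHf°(products) − Σ nΔHf°(reactants).
Products: 1·(-304.3) + 1·(-26.4) = -330.7
Reactants: 1·(+3.0) + 2·(+0.0) + 7/2·(+0.0) = +3.0
ΔH°rxn = (-330.7) − (+3.0) = -333.7 kcal/mol

ΔH°rxn = -333.7 kcal/mol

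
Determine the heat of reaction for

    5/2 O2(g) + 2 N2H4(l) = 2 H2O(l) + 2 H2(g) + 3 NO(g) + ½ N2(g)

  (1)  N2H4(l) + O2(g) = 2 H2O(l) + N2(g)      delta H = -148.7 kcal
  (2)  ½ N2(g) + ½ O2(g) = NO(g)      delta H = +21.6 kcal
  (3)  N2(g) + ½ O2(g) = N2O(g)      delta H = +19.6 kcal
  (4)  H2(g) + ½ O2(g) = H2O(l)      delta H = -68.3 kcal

(1) × 2 (scale by 2 for the 2 N2H4(l)): (2)·(-148.7) = -297.4 kcal
(2) × 3 (×3 to match 3 NO(g) in the target): (3)·(+21.6) = +64.8 kcal
(3): not needed (N2O(g) appears nowhere else).
(4) reversed and × 2 (reverse to put H2(g) on the product side; ×2 to match 2 H2(g) in the target): (-2)·(-68.3) = +136.6 kcal
Since enthalpy is a state function, delta H = (2)·(-148.7) + (3)·(+21.6) + (-2)·(-68.3) = -96.0 kcal

delta H = -96.0 kcal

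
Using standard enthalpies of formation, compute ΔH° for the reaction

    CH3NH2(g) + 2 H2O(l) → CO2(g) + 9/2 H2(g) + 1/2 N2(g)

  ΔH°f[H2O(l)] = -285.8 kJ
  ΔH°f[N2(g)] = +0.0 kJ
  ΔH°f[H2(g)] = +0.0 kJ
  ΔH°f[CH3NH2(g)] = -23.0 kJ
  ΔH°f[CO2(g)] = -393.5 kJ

ΔH° = 201.1 kJ

ΔH°rxn = Σ nΔHf°(products) − Σ nΔHf°(reactants).
Products: 1·(-393.5) + 9/2·(+0.0) + 1/2·(+0.0) = -393.5
Reactants: 1·(-23.0) + 2·(-285.8) = -594.6
ΔH° = (-393.5) − (-594.6) = 201.1 kJ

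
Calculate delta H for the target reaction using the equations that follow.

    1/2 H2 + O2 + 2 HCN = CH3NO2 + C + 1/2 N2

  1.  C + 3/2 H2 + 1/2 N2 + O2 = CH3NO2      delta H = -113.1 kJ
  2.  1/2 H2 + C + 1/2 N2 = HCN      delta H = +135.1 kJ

delta H = -383.3 kJ

eq. 1 as written (CH3NO2 already on the product side): -113.1 kJ
eq. 2 reversed and × 2 (HCN must end up as a reactant; scale by 2 for the 2 HCN): (-2)·(+135.1) = -270.2 kJ
delta H = (-113.1) + (-270.2) = -383.3 kJ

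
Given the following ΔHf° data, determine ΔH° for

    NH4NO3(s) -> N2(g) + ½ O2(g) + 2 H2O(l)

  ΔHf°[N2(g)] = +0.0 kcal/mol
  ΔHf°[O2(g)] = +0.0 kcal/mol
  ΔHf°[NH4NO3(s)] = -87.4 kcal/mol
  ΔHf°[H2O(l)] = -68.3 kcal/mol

ΔH° = -49.2 kcal/mol

Products: 1·(+0.0) + 1/2·(+0.0) + 2·(-68.3) = -136.6
Reactants: 1·(-87.4) = -87.4
ΔH° = (-136.6) − (-87.4) = -49.2 kcal/mol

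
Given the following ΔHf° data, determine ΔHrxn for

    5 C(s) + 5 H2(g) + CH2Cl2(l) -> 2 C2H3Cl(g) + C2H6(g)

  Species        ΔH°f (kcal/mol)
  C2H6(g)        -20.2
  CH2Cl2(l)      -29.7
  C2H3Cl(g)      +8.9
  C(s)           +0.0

ΔHrxn = 27.3 kcal/mol

Products: 2·(+8.9) + 1·(-20.2) = -2.4
Reactants: 5·(+0.0) + 5·(+0.0) + 1·(-29.7) = -29.7
ΔHrxn = (-2.4) − (-29.7) = 27.3 kcal/mol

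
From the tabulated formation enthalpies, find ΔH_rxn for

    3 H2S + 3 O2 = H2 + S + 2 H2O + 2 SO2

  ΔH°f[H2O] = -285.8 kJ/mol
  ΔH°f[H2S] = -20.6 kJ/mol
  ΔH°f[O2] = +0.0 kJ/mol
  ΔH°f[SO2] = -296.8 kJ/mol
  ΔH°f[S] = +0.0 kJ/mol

ΔH°rxn = Σ nΔHf°(products) − Σ nΔHf°(reactants).
Products: 1·(+0.0) + 1·(+0.0) + 2·(-285.8) + 2·(-296.8) = -1165.2
Reactants: 3·(-20.6) + 3·(+0.0) = -61.8
ΔH_rxn = (-1165.2) − (-61.8) = -1103.4 kJ/mol

ΔH_rxn = -1103.4 kJ/mol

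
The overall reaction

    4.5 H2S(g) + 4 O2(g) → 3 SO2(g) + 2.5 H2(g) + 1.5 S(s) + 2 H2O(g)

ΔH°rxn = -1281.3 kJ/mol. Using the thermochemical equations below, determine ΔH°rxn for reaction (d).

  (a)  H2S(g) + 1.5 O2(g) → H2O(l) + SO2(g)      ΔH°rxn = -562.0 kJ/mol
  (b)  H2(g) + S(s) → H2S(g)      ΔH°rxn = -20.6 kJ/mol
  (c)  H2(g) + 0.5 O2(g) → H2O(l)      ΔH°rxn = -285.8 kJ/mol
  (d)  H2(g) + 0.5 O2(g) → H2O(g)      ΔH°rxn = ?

ΔH°rxn = -241.8 kJ/mol

(a) × 3 (scale by 3 for the 3 SO2(g)): (3)·(-562.0) = -1686.0 kJ/mol
(b) reversed and × 3/2 (S(s) must end up as a product; ×3/2 to match 3/2 S(s) in the target): (-3/2)·(-20.6) = +30.9 kJ/mol
(c) reversed and × 3: (-3)·(-285.8) = +857.4 kJ/mol
(d) × 2 (×2 to match 2 H2O(g) in the target): contributes 2·x
-1281.3 = (-1686.0) + (+30.9) + (+857.4) + 2·x
x = (-1281.3 − (-797.7)) / (2) = -241.8 kJ/mol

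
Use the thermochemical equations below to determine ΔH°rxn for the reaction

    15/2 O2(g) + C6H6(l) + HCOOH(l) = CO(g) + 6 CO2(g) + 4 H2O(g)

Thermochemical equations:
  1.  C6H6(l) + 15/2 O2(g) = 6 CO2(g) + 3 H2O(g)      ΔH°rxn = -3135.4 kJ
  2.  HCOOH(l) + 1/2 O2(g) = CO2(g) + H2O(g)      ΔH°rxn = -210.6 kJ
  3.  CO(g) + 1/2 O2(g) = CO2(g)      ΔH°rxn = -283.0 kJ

ΔH°rxn = -3063.0 kJ

eq. 1 as written (C6H6(l) already on the reactant side): -3135.4 kJ
eq. 2 as written (HCOOH(l) already on the reactant side): -210.6 kJ
eq. 3 reversed (CO(g) must end up as a product): +283.0 kJ
Combining the equations, ΔH°rxn = (-3135.4) + (-210.6) + (+283.0) = -3063.0 kJ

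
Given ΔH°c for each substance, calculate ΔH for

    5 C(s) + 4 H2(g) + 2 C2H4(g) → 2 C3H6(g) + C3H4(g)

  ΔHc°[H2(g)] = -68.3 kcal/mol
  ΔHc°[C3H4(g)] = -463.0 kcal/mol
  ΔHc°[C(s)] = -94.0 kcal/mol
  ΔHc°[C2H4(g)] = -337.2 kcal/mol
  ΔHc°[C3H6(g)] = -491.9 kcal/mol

Using ΔH = Σ nΔHc°(reactants) − Σ nΔHc°(products):
= [5·(-94.0) + 4·(-68.3) + 2·(-337.2)] − [2·(-491.9) + 1·(-463.0)]
= 29.2 kcal/mol

ΔH = 29.2 kcal/mol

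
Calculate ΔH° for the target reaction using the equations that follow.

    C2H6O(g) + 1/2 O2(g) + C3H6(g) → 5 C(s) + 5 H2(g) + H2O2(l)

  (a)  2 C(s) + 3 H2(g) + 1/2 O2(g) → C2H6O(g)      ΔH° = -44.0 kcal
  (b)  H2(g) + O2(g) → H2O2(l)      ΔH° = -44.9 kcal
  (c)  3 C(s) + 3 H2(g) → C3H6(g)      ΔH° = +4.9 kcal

ΔH° = -5.8 kcal

(a) reversed: +44.0 kcal
(b) as written: -44.9 kcal
(c) reversed: -4.9 kcal
ΔH° = (-1)·(-44.0) + (1)·(-44.9) + (-1)·(+4.9) = -5.8 kcal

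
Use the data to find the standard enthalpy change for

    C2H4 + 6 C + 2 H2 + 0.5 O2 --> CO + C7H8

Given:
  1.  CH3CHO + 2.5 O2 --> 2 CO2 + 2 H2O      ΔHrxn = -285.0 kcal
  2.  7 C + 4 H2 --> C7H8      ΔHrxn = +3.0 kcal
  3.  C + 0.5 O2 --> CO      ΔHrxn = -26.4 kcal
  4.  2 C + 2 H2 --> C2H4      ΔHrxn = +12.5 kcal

ΔHrxn = -35.9 kcal

eq. 1: not needed (CO2 appears nowhere else).
eq. 2 as written (C7H8 already on the product side): +3.0 kcal
eq. 3 as written (CO already on the product side): -26.4 kcal
eq. 4 reversed (C2H4 must end up as a reactant): -12.5 kcal
Summing the manipulated equations, ΔHrxn = (+3.0) + (-26.4) + (-12.5) = -35.9 kcal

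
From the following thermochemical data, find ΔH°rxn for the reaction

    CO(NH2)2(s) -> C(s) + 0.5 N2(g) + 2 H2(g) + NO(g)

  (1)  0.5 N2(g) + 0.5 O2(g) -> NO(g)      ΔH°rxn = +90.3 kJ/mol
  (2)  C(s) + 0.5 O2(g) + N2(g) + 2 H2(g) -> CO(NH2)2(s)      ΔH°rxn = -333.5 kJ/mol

ΔH°rxn = 423.8 kJ/mol

(1) as written: +90.3 kJ/mol
(2) reversed: +333.5 kJ/mol
Combining the equations, ΔH°rxn = (1)·(+90.3) + (-1)·(-333.5) = 423.8 kJ/mol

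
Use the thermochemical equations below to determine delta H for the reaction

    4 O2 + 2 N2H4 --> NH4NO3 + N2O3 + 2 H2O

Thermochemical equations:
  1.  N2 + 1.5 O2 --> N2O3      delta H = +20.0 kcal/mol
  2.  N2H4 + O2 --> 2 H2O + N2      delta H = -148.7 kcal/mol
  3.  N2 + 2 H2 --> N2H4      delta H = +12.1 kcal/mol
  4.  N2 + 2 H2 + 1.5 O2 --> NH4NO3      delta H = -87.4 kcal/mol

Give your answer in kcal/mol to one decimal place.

delta H = -228.2 kcal/mol

eq. 1 as written (N2O3 already on the product side): +20.0 kcal/mol
eq. 2 as written (H2O already on the product side): -148.7 kcal/mol
eq. 3 reversed: -12.1 kcal/mol
eq. 4 as written (NH4NO3 already on the product side): -87.4 kcal/mol
delta H = (1)·(+20.0) + (1)·(-148.7) + (-1)·(+12.1) + (1)·(-87.4) = -228.2 kcal/mol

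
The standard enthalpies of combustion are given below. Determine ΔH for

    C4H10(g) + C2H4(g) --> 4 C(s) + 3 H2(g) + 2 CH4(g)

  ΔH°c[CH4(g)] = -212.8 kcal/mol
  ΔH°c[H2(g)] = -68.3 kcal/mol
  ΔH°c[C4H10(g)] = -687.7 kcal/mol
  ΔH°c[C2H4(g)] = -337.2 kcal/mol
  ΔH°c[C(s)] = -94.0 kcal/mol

With combustion enthalpies, reactants minus products:
= [1·(-687.7) + 1·(-337.2)] − [4·(-94.0) + 3·(-68.3) + 2·(-212.8)]
= -18.4 kcal/mol

ΔH = -18.4 kcal/mol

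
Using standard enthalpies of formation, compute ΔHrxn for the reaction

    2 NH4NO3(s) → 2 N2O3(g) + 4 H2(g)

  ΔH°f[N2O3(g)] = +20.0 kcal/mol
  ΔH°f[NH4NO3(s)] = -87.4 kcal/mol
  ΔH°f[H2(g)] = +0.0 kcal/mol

ΔHrxn = 214.8 kcal/mol

Products: 2·(+20.0) + 4·(+0.0) = +40.0
Reactants: 2·(-87.4) = -174.8
ΔHrxn = (+40.0) − (-174.8) = 214.8 kcal/mol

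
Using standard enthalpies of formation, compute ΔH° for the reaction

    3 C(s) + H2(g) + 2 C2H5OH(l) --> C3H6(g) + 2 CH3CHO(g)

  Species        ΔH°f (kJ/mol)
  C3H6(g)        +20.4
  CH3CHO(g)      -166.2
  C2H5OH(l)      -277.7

Products: 1·(+20.4) + 2·(-166.2) = -312.0
Reactants: 3·(+0.0) + 1·(+0.0) + 2·(-277.7) = -555.4
ΔH° = (-312.0) − (-555.4) = 243.4 kJ/mol

ΔH° = 243.4 kJ/mol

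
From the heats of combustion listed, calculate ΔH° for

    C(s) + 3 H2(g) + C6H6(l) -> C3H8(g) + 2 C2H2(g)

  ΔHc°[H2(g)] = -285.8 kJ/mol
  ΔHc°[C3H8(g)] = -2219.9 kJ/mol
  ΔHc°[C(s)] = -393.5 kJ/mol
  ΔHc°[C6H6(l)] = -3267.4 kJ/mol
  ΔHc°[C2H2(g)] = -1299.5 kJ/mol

Using ΔH = Σ nΔHc°(reactants) − Σ nΔHc°(products):
= [1·(-393.5) + 3·(-285.8) + 1·(-3267.4)] − [1·(-2219.9) + 2·(-1299.5)]
= 300.6 kJ/mol

ΔH° = 300.6 kJ/mol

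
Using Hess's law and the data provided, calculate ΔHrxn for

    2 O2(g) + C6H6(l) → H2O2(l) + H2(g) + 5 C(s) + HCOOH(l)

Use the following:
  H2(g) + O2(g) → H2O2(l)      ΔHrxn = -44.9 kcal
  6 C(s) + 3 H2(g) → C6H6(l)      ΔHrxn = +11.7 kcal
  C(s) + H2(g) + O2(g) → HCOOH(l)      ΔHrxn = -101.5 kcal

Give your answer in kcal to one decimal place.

ΔHrxn = -158.1 kcal

equation 1 as written: -44.9 kcal
equation 2 reversed: -11.7 kcal
equation 3 as written: -101.5 kcal
By Hess's law, ΔHrxn = (1)·(-44.9) + (-1)·(+11.7) + (1)·(-101.5) = -158.1 kcal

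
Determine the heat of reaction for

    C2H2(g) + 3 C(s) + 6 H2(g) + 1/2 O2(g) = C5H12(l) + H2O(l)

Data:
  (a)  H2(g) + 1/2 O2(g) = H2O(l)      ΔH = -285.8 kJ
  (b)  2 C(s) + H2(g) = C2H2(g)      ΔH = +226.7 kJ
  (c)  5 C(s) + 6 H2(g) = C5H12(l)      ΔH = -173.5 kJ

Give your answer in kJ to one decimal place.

(a) as written: -285.8 kJ
(b) reversed: -226.7 kJ
(c) as written: -173.5 kJ
ΔH = (-285.8) + (-226.7) + (-173.5) = -686.0 kJ

ΔH = -686.0 kJ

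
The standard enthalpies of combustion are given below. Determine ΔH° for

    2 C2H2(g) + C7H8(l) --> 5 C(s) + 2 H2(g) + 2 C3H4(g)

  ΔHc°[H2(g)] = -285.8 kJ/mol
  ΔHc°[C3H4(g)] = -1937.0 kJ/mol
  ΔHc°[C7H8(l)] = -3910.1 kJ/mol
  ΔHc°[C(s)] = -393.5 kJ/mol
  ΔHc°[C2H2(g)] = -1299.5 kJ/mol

With combustion enthalpies, reactants minus products:
= [2·(-1299.5) + 1·(-3910.1)] − [5·(-393.5) + 2·(-285.8) + 2·(-1937.0)]
= -96.0 kJ/mol

ΔH° = -96.0 kJ/mol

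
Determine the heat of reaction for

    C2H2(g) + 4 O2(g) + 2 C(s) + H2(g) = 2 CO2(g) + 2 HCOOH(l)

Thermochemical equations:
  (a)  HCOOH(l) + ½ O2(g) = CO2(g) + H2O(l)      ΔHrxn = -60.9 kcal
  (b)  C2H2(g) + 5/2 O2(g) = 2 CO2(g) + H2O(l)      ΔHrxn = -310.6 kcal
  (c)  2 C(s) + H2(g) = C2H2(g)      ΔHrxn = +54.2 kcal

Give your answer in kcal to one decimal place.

ΔHrxn = -445.2 kcal

(a) reversed and × 2 (HCOOH(l) must end up as a product; ×2 to match 2 HCOOH(l) in the target): (-2)·(-60.9) = +121.8 kcal
(b) × 2: (2)·(-310.6) = -621.2 kcal
(c) as written (C(s) already on the reactant side): +54.2 kcal
Combining the equations, ΔHrxn = (+121.8) + (-621.2) + (+54.2) = -445.2 kcal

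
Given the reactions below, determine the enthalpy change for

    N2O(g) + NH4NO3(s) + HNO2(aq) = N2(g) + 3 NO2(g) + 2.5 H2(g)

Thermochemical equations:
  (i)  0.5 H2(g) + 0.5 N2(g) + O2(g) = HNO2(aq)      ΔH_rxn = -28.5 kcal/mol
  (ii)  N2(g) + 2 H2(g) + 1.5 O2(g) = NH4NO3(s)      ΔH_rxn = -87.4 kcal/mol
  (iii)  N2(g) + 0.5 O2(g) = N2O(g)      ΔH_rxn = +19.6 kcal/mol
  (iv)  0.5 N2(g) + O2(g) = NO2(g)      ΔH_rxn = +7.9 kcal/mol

(i) reversed: +28.5 kcal/mol
(ii) reversed: +87.4 kcal/mol
(iii) reversed: -19.6 kcal/mol
(iv) × 3: (3)·(+7.9) = +23.7 kcal/mol
ΔH_rxn = (-1)·(-28.5) + (-1)·(-87.4) + (-1)·(+19.6) + (3)·(+7.9) = 120.0 kcal/mol

ΔH_rxn = 120.0 kcal/mol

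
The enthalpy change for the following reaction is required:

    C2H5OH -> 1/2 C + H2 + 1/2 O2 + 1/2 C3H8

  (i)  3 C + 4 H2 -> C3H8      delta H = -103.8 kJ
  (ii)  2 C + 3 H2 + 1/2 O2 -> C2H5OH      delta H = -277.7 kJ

delta H = 225.8 kJ

(i) × 1/2 (scale by 1/2 for the 1/2 C3H8): (1/2)·(-103.8) = -51.9 kJ
(ii) reversed (C2H5OH must end up as a reactant): +277.7 kJ
delta H = (-51.9) + (+277.7) = 225.8 kJ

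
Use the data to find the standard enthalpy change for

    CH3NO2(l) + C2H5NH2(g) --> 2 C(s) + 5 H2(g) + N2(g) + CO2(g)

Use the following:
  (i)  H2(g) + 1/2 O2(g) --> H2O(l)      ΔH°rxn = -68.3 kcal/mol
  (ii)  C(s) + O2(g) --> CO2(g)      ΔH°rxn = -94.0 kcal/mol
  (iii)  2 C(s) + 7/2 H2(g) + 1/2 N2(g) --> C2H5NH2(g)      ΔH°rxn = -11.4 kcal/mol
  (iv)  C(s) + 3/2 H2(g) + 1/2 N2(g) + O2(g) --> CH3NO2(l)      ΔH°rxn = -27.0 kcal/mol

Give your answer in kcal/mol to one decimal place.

(i): not needed.
(ii) as written: -94.0 kcal/mol
(iii) reversed: +11.4 kcal/mol
(iv) reversed: +27.0 kcal/mol
Summing the manipulated equations, ΔH°rxn = (-94.0) + (+11.4) + (+27.0) = -55.6 kcal/mol

ΔH°rxn = -55.6 kcal/mol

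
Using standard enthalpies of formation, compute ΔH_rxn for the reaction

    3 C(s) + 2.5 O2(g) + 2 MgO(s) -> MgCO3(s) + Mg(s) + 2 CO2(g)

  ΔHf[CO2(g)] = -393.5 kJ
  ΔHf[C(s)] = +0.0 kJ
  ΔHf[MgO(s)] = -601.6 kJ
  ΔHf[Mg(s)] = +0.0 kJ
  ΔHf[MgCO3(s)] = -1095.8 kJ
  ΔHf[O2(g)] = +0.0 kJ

ΔH_rxn = -679.6 kJ

ΔH°rxn = Σ nΔHf°(products) − Σ nΔHf°(reactants).
Products: 1·(-1095.8) + 1·(+0.0) + 2·(-393.5) = -1882.8
Reactants: 3·(+0.0) + 5/2·(+0.0) + 2·(-601.6) = -1203.2
ΔH_rxn = (-1882.8) − (-1203.2) = -679.6 kJ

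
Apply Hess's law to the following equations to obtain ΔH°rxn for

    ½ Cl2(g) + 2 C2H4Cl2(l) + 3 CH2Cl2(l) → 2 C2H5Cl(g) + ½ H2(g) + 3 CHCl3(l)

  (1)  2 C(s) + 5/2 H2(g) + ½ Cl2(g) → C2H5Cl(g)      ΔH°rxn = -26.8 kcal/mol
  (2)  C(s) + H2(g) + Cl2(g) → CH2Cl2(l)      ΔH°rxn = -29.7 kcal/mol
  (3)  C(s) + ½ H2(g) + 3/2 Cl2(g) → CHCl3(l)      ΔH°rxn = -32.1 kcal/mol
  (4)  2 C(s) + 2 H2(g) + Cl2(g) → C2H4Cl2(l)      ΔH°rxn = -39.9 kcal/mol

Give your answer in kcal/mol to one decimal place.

ΔH°rxn = 19.0 kcal/mol

(1) × 2 (×2 to match 2 C2H5Cl(g) in the target): (2)·(-26.8) = -53.6 kcal/mol
(2) reversed and × 3 (reverse to put CH2Cl2(l) on the reactant side; ×3 to match 3 CH2Cl2(l) in the target): (-3)·(-29.7) = +89.1 kcal/mol
(3) × 3 (×3 to match 3 CHCl3(l) in the target): (3)·(-32.1) = -96.3 kcal/mol
(4) reversed and × 2 (C2H4Cl2(l) must end up as a reactant; scale by 2 for the 2 C2H4Cl2(l)): (-2)·(-39.9) = +79.8 kcal/mol
Combining the equations, ΔH°rxn = (-53.6) + (+89.1) + (-96.3) + (+79.8) = 19.0 kcal/mol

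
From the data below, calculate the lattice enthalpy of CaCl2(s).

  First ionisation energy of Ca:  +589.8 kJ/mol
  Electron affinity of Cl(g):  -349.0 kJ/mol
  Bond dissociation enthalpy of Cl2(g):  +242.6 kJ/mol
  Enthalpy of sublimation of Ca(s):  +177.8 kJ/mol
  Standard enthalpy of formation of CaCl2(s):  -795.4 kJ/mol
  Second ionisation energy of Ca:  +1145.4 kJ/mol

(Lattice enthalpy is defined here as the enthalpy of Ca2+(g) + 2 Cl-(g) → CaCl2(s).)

ΔHf° = 1·ΔHsub + 1·(ΣIE) + 1·D(Cl2) + 2·EA + U
-795.4 = 1·(+177.8) + 1·(+1735.2) + 1·(+242.6) + 2·(-349.0) + U
U = -795.4 − (+1457.6) = -2253.0 kJ/mol

U = -2253.0 kJ/mol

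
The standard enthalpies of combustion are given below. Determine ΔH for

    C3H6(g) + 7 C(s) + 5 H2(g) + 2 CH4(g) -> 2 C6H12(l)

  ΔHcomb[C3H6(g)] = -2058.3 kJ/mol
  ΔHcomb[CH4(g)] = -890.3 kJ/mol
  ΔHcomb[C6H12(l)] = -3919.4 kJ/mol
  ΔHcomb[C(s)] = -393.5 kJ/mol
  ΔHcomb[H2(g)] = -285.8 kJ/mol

With combustion enthalpies, reactants minus products:
= [1·(-2058.3) + 7·(-393.5) + 5·(-285.8) + 2·(-890.3)] − [2·(-3919.4)]
= -183.6 kJ/mol

ΔH = -183.6 kJ/mol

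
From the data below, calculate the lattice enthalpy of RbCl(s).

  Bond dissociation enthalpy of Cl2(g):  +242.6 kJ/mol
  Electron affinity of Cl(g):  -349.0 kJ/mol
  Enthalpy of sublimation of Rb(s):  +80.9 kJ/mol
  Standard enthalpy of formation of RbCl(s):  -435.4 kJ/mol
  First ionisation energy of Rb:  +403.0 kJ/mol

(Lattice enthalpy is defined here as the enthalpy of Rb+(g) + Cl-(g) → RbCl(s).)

ΔHf° = 1·ΔHsub + 1·(ΣIE) + 1/2·D(Cl2) + 1·EA + U
-435.4 = 1·(+80.9) + 1·(+403.0) + 1/2·(+242.6) + 1·(-349.0) + U
U = -435.4 − (+256.2) = -691.6 kJ/mol

U = -691.6 kJ/mol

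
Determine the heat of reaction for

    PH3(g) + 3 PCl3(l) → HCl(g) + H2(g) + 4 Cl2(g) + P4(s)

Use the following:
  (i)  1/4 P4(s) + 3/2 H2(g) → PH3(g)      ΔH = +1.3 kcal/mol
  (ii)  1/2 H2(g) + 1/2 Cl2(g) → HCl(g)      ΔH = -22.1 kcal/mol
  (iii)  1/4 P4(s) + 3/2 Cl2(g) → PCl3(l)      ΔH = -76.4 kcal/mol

(i) reversed: -1.3 kcal/mol
(ii) as written: -22.1 kcal/mol
(iii) reversed and × 3: (-3)·(-76.4) = +229.2 kcal/mol
Since enthalpy is a state function, ΔH = (-1.3) + (-22.1) + (+229.2) = 205.8 kcal/mol

ΔH = 205.8 kcal/mol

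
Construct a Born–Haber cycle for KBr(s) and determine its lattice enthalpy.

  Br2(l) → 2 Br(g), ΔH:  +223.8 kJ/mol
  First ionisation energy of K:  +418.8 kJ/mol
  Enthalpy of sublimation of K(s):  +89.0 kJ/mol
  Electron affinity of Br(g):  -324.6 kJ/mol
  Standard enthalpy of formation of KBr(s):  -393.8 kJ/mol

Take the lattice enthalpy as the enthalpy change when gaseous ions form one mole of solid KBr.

ΔHf° = 1·ΔHsub + 1·(ΣIE) + 1/2·D(Br2) + 1·EA + U
-393.8 = 1·(+89.0) + 1·(+418.8) + 1/2·(+223.8) + 1·(-324.6) + U
U = -393.8 − (+295.1) = -688.9 kJ/mol

U = -688.9 kJ/mol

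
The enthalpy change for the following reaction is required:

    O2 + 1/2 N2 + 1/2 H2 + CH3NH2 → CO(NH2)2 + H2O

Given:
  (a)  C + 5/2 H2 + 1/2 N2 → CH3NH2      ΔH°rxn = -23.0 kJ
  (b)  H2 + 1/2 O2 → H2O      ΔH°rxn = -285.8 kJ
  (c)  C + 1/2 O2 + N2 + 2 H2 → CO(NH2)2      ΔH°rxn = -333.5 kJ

ΔH°rxn = -596.3 kJ

(a) reversed: +23.0 kJ
(b) as written: -285.8 kJ
(c) as written: -333.5 kJ
Combining the equations, ΔH°rxn = (-1)·(-23.0) + (1)·(-285.8) + (1)·(-333.5) = -596.3 kJ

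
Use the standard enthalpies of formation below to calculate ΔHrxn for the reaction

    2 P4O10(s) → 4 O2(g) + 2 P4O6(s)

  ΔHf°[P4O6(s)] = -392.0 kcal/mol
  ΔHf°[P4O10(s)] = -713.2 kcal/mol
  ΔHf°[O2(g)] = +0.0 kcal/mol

Products: 4·(+0.0) + 2·(-392.0) = -784.0
Reactants: 2·(-713.2) = -1426.4
ΔHrxn = (-784.0) − (-1426.4) = 642.4 kcal/mol

ΔHrxn = 642.4 kcal/mol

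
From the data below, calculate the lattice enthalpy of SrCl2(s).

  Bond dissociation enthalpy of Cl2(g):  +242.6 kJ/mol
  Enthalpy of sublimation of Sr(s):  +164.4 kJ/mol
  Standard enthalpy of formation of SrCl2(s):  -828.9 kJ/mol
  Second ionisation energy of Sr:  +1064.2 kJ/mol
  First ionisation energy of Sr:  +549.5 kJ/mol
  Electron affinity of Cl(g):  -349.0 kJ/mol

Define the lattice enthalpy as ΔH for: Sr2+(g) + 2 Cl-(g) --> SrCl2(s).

ΔHf° = 1·ΔHsub + 1·(ΣIE) + 1·D(Cl2) + 2·EA + U
-828.9 = 1·(+164.4) + 1·(+1613.7) + 1·(+242.6) + 2·(-349.0) + U
U = -828.9 − (+1322.7) = -2151.6 kJ/mol

U = -2151.6 kJ/mol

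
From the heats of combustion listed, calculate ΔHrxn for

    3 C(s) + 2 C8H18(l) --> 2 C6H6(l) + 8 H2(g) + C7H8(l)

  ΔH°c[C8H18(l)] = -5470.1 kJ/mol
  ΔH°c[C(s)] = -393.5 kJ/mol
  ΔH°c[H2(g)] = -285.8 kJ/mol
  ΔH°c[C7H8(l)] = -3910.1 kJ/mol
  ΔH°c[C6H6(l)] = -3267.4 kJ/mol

Using ΔH = Σ nΔHc°(reactants) − Σ nΔHc°(products):
= [3·(-393.5) + 2·(-5470.1)] − [2·(-3267.4) + 8·(-285.8) + 1·(-3910.1)]
= 610.6 kJ/mol

ΔHrxn = 610.6 kJ/mol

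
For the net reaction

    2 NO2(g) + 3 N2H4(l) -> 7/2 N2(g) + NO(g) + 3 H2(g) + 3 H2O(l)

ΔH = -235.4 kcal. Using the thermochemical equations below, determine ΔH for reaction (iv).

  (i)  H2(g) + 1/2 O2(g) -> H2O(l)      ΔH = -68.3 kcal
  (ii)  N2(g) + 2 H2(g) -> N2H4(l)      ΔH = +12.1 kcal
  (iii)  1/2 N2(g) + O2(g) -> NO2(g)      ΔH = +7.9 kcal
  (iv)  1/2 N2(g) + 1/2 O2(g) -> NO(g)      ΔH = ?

ΔH = 21.6 kcal

(i) × 3: (3)·(-68.3) = -204.9 kcal
(ii) reversed and × 3: (-3)·(+12.1) = -36.3 kcal
(iii) reversed and × 2: (-2)·(+7.9) = -15.8 kcal
(iv) as written: contributes x
-235.4 = (-204.9) + (-36.3) + (-15.8) + x
x = (-235.4 − (-257.0)) / (1) = 21.6 kcal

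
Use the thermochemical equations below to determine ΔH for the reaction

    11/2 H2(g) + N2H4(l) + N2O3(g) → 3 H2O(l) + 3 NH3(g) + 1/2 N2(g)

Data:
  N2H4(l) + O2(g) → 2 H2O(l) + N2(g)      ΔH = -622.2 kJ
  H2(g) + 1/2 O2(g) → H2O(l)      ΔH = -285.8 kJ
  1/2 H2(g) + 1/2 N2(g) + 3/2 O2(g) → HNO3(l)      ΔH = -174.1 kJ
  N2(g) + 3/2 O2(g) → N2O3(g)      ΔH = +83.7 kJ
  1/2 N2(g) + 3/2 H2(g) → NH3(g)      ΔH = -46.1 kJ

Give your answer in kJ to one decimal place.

ΔH = -1130.0 kJ

equation 1 as written: -622.2 kJ
equation 2 as written: -285.8 kJ
equation 3: not needed.
equation 4 reversed: -83.7 kJ
equation 5 × 3: (3)·(-46.1) = -138.3 kJ
Summing the manipulated equations, ΔH = (1)·(-622.2) + (1)·(-285.8) + (-1)·(+83.7) + (3)·(-46.1) = -1130.0 kJ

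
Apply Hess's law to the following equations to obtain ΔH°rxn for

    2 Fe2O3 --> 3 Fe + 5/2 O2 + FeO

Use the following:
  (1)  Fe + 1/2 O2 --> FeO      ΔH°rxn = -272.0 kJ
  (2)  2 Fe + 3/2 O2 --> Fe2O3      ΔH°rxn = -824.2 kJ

(1) as written: -272.0 kJ
(2) reversed and × 2: (-2)·(-824.2) = +1648.4 kJ
Since enthalpy is a state function, ΔH°rxn = (1)·(-272.0) + (-2)·(-824.2) = 1376.4 kJ

ΔH°rxn = 1376.4 kJ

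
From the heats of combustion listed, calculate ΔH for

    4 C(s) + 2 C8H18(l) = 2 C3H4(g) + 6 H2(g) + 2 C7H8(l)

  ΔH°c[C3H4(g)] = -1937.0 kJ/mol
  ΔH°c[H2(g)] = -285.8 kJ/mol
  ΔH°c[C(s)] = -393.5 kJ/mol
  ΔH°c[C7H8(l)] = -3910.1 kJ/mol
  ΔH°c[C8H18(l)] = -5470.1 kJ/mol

ΔH = 894.8 kJ/mol

With combustion enthalpies, reactants minus products:
= [4·(-393.5) + 2·(-5470.1)] − [2·(-1937.0) + 6·(-285.8) + 2·(-3910.1)]
= 894.8 kJ/mol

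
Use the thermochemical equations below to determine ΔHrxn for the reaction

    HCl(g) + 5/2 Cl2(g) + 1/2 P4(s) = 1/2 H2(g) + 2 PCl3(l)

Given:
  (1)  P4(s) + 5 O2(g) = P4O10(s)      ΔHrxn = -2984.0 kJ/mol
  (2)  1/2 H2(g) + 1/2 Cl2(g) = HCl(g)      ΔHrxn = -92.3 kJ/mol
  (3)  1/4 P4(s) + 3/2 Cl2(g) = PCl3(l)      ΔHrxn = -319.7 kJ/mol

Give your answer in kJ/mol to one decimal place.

ΔHrxn = -547.1 kJ/mol

(1): not needed (O2(g) appears nowhere else).
(2) reversed (reverse to put HCl(g) on the reactant side): +92.3 kJ/mol
(3) × 2 (×2 to match 2 PCl3(l) in the target): (2)·(-319.7) = -639.4 kJ/mol
ΔHrxn = (+92.3) + (-639.4) = -547.1 kJ/mol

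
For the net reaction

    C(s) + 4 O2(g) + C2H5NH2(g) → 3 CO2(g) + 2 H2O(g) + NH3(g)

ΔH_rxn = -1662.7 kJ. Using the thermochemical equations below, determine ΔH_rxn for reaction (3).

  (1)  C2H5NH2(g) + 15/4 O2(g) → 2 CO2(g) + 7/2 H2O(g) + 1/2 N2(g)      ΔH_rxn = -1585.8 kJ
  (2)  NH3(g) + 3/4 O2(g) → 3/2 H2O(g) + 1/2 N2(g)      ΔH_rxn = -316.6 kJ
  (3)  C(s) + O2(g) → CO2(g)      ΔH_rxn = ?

ΔH_rxn = -393.5 kJ

(1) as written: -1585.8 kJ
(2) reversed: +316.6 kJ
(3) as written: contributes x
-1662.7 = (-1585.8) + (+316.6) + x
x = (-1662.7 − (-1269.2)) / (1) = -393.5 kJ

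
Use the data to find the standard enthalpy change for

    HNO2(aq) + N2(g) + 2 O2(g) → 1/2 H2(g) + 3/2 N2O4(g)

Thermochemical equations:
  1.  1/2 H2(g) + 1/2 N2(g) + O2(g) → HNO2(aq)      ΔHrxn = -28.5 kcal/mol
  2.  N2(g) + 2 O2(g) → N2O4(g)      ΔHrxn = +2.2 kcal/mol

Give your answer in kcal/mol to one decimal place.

eq. 1 reversed: +28.5 kcal/mol
eq. 2 × 3/2: (3/2)·(+2.2) = +3.3 kcal/mol
Summing the manipulated equations, ΔHrxn = (+28.5) + (+3.3) = 31.8 kcal/mol

ΔHrxn = 31.8 kcal/mol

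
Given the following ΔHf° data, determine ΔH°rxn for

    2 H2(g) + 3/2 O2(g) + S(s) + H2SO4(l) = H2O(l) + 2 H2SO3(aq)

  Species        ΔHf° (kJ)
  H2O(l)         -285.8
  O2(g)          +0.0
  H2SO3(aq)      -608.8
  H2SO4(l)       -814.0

ΔH°rxn = -689.4 kJ

Products: 1·(-285.8) + 2·(-608.8) = -1503.4
Reactants: 2·(+0.0) + 3/2·(+0.0) + 1·(+0.0) + 1·(-814.0) = -814.0
ΔH°rxn = (-1503.4) − (-814.0) = -689.4 kJ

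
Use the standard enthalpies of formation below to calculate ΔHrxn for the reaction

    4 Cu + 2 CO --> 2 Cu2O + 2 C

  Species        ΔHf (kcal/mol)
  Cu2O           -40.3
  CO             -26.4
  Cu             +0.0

Products: 2·(-40.3) + 2·(+0.0) = -80.6
Reactants: 4·(+0.0) + 2·(-26.4) = -52.8
ΔHrxn = (-80.6) − (-52.8) = -27.8 kcal/mol

ΔHrxn = -27.8 kcal/mol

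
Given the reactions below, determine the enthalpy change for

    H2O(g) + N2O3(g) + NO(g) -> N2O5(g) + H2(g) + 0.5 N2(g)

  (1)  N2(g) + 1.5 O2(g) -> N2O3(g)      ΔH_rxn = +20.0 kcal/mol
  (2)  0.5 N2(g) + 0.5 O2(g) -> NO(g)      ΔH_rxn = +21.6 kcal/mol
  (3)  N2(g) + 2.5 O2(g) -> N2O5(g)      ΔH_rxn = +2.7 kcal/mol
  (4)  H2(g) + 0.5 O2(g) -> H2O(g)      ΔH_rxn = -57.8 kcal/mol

(1) reversed (reverse to put N2O3(g) on the reactant side): -20.0 kcal/mol
(2) reversed (reverse to put NO(g) on the reactant side): -21.6 kcal/mol
(3) as written (N2O5(g) already on the product side): +2.7 kcal/mol
(4) reversed (reverse to put H2O(g) on the reactant side): +57.8 kcal/mol
By Hess's law, ΔH_rxn = (-20.0) + (-21.6) + (+2.7) + (+57.8) = 18.9 kcal/mol

ΔH_rxn = 18.9 kcal/mol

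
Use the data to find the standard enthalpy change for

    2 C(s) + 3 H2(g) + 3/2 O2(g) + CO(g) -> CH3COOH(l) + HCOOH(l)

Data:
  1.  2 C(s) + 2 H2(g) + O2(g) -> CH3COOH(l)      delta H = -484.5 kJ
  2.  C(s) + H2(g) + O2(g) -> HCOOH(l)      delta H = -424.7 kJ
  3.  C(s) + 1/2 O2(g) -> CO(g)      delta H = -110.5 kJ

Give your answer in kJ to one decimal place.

eq. 1 as written (CH3COOH(l) already on the product side): -484.5 kJ
eq. 2 as written (HCOOH(l) already on the product side): -424.7 kJ
eq. 3 reversed (CO(g) must end up as a reactant): +110.5 kJ
Since enthalpy is a state function, delta H = (1)·(-484.5) + (1)·(-424.7) + (-1)·(-110.5) = -798.7 kJ

delta H = -798.7 kJ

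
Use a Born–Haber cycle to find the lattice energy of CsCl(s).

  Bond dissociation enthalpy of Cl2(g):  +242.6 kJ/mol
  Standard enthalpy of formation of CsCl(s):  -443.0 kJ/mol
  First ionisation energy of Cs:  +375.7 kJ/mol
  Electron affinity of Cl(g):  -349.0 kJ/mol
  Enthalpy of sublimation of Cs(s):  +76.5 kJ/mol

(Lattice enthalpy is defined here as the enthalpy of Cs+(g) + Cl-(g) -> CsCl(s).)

ΔHf° = 1·ΔHsub + 1·(ΣIE) + 1/2·D(Cl2) + 1·EA + U
-443.0 = 1·(+76.5) + 1·(+375.7) + 1/2·(+242.6) + 1·(-349.0) + U
U = -443.0 − (+224.5) = -667.5 kJ/mol

U = -667.5 kJ/mol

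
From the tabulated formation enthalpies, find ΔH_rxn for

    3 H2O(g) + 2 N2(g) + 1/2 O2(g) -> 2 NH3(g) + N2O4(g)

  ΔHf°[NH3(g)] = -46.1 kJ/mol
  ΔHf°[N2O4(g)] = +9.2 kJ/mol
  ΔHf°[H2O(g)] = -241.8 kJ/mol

ΔH_rxn = 642.4 kJ/mol

Products: 2·(-46.1) + 1·(+9.2) = -83.0
Reactants: 3·(-241.8) + 2·(+0.0) + 1/2·(+0.0) = -725.4
ΔH_rxn = (-83.0) − (-725.4) = 642.4 kJ/mol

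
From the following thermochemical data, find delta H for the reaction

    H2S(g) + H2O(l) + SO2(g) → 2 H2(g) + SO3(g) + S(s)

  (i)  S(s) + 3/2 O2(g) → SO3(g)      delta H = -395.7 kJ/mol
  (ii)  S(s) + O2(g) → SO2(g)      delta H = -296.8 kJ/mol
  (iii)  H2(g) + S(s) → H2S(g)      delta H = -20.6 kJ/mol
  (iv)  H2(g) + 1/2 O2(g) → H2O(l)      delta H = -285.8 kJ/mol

(i) as written: -395.7 kJ/mol
(ii) reversed: +296.8 kJ/mol
(iii) reversed: +20.6 kJ/mol
(iv) reversed: +285.8 kJ/mol
Summing the manipulated equations, delta H = (-395.7) + (+296.8) + (+20.6) + (+285.8) = 207.5 kJ/mol

delta H = 207.5 kJ/mol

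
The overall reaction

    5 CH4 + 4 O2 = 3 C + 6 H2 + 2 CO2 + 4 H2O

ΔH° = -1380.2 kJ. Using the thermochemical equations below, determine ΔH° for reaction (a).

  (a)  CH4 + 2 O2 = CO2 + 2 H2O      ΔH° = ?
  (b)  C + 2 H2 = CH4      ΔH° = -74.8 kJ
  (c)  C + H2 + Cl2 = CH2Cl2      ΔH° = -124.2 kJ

ΔH° = -802.3 kJ

(a) × 2 (×2 to match 2 CO2 in the target): contributes 2·x
(b) reversed and × 3: (-3)·(-74.8) = +224.4 kJ
(c): not needed (CH2Cl2 appears nowhere else).
-1380.2 = (+224.4) + 2·x
x = (-1380.2 − (+224.4)) / (2) = -802.3 kJ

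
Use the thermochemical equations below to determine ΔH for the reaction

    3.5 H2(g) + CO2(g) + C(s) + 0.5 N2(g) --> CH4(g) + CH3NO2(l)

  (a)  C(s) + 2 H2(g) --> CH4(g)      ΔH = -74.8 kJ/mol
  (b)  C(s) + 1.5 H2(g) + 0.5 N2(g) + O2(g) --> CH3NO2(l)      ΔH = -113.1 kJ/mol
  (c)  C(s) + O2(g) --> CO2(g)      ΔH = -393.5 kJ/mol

(a) as written: -74.8 kJ/mol
(b) as written: -113.1 kJ/mol
(c) reversed: +393.5 kJ/mol
ΔH = (1)·(-74.8) + (1)·(-113.1) + (-1)·(-393.5) = 205.6 kJ/mol

ΔH = 205.6 kJ/mol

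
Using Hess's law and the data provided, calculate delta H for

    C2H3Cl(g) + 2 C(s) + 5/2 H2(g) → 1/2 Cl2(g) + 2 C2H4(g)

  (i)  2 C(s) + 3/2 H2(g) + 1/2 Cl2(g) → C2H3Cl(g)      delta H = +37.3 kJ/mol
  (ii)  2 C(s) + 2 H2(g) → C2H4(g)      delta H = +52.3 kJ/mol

(i) reversed: -37.3 kJ/mol
(ii) × 2: (2)·(+52.3) = +104.6 kJ/mol
Since enthalpy is a state function, delta H = (-1)·(+37.3) + (2)·(+52.3) = 67.3 kJ/mol

delta H = 67.3 kJ/mol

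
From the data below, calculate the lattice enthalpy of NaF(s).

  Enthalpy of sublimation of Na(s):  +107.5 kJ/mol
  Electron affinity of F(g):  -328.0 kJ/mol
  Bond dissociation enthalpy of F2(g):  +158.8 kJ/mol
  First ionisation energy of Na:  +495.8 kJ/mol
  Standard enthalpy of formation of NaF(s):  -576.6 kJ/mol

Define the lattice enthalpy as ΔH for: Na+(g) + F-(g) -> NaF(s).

U = -931.3 kJ/mol

ΔHf° = 1·ΔHsub + 1·(ΣIE) + 1/2·D(F2) + 1·EA + U
-576.6 = 1·(+107.5) + 1·(+495.8) + 1/2·(+158.8) + 1·(-328.0) + U
U = -576.6 − (+354.7) = -931.3 kJ/mol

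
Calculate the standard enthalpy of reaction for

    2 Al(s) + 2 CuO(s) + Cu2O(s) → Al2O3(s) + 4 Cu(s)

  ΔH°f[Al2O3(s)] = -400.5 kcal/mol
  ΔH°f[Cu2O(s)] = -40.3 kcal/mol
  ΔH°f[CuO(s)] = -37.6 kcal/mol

Products: 1·(-400.5) + 4·(+0.0) = -400.5
Reactants: 2·(+0.0) + 2·(-37.6) + 1·(-40.3) = -115.5
ΔH°rxn = (-400.5) − (-115.5) = -285.0 kcal/mol

ΔH°rxn = -285.0 kcal/mol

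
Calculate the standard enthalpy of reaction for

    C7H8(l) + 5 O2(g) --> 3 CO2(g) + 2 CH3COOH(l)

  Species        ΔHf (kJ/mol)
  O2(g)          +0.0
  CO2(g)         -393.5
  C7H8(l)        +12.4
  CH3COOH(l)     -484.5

Products: 3·(-393.5) + 2·(-484.5) = -2149.5
Reactants: 1·(+12.4) + 5·(+0.0) = +12.4
ΔH° = (-2149.5) − (+12.4) = -2161.9 kJ/mol

ΔH° = -2161.9 kJ/mol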